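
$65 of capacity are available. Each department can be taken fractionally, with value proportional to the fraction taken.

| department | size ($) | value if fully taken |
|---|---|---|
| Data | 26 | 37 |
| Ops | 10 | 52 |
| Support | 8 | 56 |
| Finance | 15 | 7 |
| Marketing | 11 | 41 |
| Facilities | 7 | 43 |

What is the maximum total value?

Rank by value-to-size ratio: Support 56/8≈7, Facilities 43/7≈6.14, Ops 52/10≈5.2, Marketing 41/11≈3.73, Data 37/26≈1.42, Finance 7/15≈0.467.
Support: take in full, 8 $ for value 56 → 57 left.
Facilities: take in full, 7 $ for value 43 → 50 left.
Ops: take in full, 10 $ for value 52 → 40 left.
All 11 $ of Marketing fit (value 41) → 29 remain.
Data: take in full, 26 $ for value 37 → 3 left.
3 $ left: a 3/15 share of Finance gives 7×3/15 = 1.4.
Total value = 230.4.

230.4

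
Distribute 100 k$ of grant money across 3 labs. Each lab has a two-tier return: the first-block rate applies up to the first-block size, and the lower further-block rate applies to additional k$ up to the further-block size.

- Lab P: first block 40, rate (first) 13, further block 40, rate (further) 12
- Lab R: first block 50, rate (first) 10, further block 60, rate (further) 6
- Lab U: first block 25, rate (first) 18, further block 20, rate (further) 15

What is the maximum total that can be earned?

Treat each block as its own option and order by rate: Lab U/first 18 > Lab U/second 15 > Lab P/first 13 > Lab P/second 12 > Lab R/first 10 > Lab R/second 6.
Lab U/first (18): +25 — 75 left.
Fill Lab U second block (20 at 15) — 55 left.
Lab P first at 13: fill all 40 — 15 left.
Lab P/second: +15 of 40 at 12; pool empty.
Total = 18×25 + 15×20 + 13×40 + 12×15 = 1450.

1450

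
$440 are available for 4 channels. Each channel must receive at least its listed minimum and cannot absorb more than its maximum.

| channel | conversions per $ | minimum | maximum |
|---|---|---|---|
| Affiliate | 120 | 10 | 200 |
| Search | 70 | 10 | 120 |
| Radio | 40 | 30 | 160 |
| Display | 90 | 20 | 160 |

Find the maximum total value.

Meeting every minimum uses 10+10+30+20 = 70 $, leaving 370.
Rank by conversions per $: Affiliate 120 > Display 90 > Search 70 > Radio 40.
Affiliate takes 190 more to reach its cap of 200 ; 180 left.
Display: +140 to 160 (cap) ; 40 left.
Search has room for 110 more but only 40 remain, so it gets 50.
Total = 120×200 + 70×50 + 40×30 + 90×160 = 43100.

43100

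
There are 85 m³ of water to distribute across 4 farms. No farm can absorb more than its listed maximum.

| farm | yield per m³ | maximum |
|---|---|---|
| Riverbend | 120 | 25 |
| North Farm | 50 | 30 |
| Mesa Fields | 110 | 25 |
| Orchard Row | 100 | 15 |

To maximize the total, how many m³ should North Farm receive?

20

Rank by yield per m³: Riverbend 120 > Mesa Fields 110 > Orchard Row 100 > North Farm 50.
Give Riverbend 25 to hit its cap of 25 — 60 left.
Give Mesa Fields 25 to hit its cap of 25 — 35 left.
Orchard Row takes 15 to reach its cap of 15 — 20 left.
North Farm: +20 (room for 30) → 20. Pool exhausted.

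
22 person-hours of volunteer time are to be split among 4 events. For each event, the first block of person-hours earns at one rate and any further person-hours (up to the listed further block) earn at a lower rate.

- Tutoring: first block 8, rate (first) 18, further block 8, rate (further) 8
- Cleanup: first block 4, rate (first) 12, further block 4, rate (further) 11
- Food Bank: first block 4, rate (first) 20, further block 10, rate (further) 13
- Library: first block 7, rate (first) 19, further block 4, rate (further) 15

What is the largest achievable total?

402

Order all 8 blocks by rate: Food Bank/T1 20 > Library/T1 19 > Tutoring/T1 18 > Library/T2 15 > Food Bank/T2 13 > Cleanup/T1 12 > Cleanup/T2 11 > Tutoring/T2 8.
Food Bank/T1 (20): +4 — 18 left.
Library/T1 (19): +7 — 11 left.
Fill Tutoring T1 block (8 at 18) — 3 left.
3 remain; put them into Library T2 at 15.
Total = 20×4 + 19×7 + 18×8 + 15×3 = 402.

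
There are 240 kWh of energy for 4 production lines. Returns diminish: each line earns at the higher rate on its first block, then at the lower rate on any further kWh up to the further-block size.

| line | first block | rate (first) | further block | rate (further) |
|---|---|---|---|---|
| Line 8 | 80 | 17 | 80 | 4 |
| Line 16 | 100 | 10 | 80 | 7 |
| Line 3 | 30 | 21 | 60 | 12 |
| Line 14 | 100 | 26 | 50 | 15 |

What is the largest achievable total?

Rank every tier by rate: Line 14/first 26 > Line 3/first 21 > Line 8/first 17 > Line 14/second 15 > Line 3/second 12 > Line 16/first 10 > Line 16/second 7 > Line 8/second 4.
Line 14/first (26): +100 → 140 left.
Line 3 first at 21: fill all 30 → 110 left.
Fill Line 8 first block (80 at 17) → 30 left.
30 remain; put them into Line 14 second at 15.
Total = 26×100 + 21×30 + 17×80 + 15×30 = 5040.

5040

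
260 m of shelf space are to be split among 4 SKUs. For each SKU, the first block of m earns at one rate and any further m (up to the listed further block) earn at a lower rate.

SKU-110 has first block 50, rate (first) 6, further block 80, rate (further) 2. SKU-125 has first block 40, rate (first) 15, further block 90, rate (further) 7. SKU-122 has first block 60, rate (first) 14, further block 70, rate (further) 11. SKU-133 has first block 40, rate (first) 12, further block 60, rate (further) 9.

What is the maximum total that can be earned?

3140

Order all 8 blocks by rate: SKU-125/tier1 15 > SKU-122/tier1 14 > SKU-133/tier1 12 > SKU-122/tier2 11 > SKU-133/tier2 9 > SKU-125/tier2 7 > SKU-110/tier1 6 > SKU-110/tier2 2.
SKU-125 tier1 at 15: fill all 40 ; 220 left.
SKU-122 tier1 at 14: fill all 60 ; 160 left.
Fill SKU-133 tier1 block (40 at 12) ; 120 left.
Fill SKU-122 tier2 block (70 at 11) ; 50 left.
SKU-133/tier2: +50 of 60 at 9; pool empty.
Total = 15×40 + 14×60 + 12×40 + 11×70 + 9×50 = 3140.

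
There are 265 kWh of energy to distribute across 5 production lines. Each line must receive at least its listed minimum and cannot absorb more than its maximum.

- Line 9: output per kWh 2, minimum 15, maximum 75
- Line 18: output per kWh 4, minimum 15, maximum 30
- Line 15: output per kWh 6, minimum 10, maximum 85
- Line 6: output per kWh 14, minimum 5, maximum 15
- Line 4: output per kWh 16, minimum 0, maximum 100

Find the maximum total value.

2510

Meeting every minimum uses 15+15+10+5+0 = 45 kWh, leaving 220.
Highest output per kWh first: Line 4 16 > Line 6 14 > Line 15 6 > Line 18 4 > Line 9 2.
Give Line 4 100 more to hit its cap of 100 — 120 left.
Line 6 takes 10 more to reach its cap of 15 — 110 left.
Line 15: +75 to 85 (cap) — 35 left.
Line 18 takes 15 more to reach its cap of 30 — 20 left.
Line 9: +20 (room for 60) → 35. Pool exhausted.
Total = 2×35 + 4×30 + 6×85 + 14×15 + 16×100 = 2510.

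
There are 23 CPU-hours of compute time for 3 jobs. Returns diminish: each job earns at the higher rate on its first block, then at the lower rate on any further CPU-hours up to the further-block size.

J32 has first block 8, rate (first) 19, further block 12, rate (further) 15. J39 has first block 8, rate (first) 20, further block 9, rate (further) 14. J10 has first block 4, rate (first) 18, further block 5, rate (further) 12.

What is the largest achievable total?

Rank every tier by rate: J39/T1 20 > J32/T1 19 > J10/T1 18 > J32/T2 15 > J39/T2 14 > J10/T2 12.
J39/T1 (20): +8 ; 15 left.
Fill J32 T1 block (8 at 19) ; 7 left.
Fill J10 T1 block (4 at 18) ; 3 left.
J32 T2 at 15: only 3 left, fill 3.
Total = 20×8 + 19×8 + 18×4 + 15×3 = 429.

429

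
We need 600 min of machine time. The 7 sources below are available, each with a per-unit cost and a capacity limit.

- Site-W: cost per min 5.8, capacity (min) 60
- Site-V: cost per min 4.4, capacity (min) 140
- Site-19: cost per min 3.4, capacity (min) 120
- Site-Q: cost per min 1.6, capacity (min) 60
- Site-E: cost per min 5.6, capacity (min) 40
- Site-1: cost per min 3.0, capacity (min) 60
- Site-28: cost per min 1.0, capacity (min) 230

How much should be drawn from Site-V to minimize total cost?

130

Use sources in increasing cost order.
Take 230 from Site-28 at 1.0 ; need 370 more.
Site-Q (1.6): use full 60 ; 310 min to go.
Site-1 at 3.0: take all 60 min ; 250 still needed.
Take 120 from Site-19 at 3.4 ; need 130 more.
Take 130 from Site-V at 4.4 to finish.
Site-E, Site-W: unused.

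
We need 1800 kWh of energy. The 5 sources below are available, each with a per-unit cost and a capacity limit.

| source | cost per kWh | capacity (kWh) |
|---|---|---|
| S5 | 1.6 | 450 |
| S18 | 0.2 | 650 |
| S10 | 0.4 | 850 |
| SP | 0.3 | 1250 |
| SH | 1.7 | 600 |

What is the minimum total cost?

Fill from the cheapest source first.
Take 650 from S18 at 0.2 ; need 1150 more.
SP at 0.3: take 1150 of its 1250 ; requirement met.
S10, S5, SH: unused.
Cost = 650×0.2 + 1150×0.3 = 475.

475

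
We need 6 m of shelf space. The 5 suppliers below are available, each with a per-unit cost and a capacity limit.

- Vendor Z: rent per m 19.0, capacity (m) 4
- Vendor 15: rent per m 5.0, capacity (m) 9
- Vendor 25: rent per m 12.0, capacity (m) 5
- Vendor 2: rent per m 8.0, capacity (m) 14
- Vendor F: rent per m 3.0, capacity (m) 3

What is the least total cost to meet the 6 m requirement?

24

Fill from the cheapest supplier first.
Take 3 from Vendor F at 3.0 → need 3 more.
Take 3 from Vendor 15 at 5.0 to finish.
Vendor 2, Vendor 25, Vendor Z: unused.
Cost = 3×3.0 + 3×5.0 = 24.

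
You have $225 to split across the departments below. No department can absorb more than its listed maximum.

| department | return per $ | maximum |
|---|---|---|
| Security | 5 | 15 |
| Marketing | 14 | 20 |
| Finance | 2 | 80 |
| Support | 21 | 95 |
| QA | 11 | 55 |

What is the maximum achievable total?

Rank by return per $: Support 21 > Marketing 14 > QA 11 > Security 5 > Finance 2.
Give Support 95 to hit its cap of 95 — 130 left.
Give Marketing 20 to hit its cap of 20 — 110 left.
QA takes 55 to reach its cap of 55 — 55 left.
Security takes 15 to reach its cap of 15 — 40 left.
Finance has room for 80 but only 40 remain, so it gets 40.
Total = 5×15 + 14×20 + 2×40 + 21×95 + 11×55 = 3035.

3035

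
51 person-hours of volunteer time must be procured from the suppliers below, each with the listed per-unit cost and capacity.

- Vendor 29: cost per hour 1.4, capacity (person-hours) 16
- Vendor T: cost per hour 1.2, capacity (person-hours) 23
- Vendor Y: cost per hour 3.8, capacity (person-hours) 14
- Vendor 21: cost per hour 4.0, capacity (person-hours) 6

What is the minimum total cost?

95.6

Fill from the cheapest supplier first.
Vendor T at 1.2: take all 23 person-hours → 28 still needed.
Vendor 29 at 1.4: take all 16 person-hours → 12 still needed.
Vendor Y at 3.8: take 12 of its 14 → requirement met.
Vendor 21: unused.
Cost = 23×1.2 + 16×1.4 + 12×3.8 = 95.6.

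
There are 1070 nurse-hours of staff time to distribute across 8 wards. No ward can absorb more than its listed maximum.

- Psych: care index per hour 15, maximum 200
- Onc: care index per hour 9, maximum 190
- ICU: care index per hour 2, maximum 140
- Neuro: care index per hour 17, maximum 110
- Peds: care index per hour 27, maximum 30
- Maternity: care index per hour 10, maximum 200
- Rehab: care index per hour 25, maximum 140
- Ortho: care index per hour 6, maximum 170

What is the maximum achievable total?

13970

Rank by care index per hour: Peds 27 > Rehab 25 > Neuro 17 > Psych 15 > Maternity 10 > Onc 9 > Ortho 6 > ICU 2.
Give Peds 30 to hit its cap of 30 — 1040 left.
Give Rehab 140 to hit its cap of 140 — 900 left.
Neuro takes 110 to reach its cap of 110 — 790 left.
Give Psych 200 to hit its cap of 200 — 590 left.
Maternity: +200 to 200 (cap) — 390 left.
Give Onc 190 to hit its cap of 190 — 200 left.
Give Ortho 170 to hit its cap of 170 — 30 left.
Only 30 left; ICU takes them to reach 30.
Total = 15×200 + 9×190 + 2×30 + 17×110 + 27×30 + 10×200 + 25×140 + 6×170 = 13970.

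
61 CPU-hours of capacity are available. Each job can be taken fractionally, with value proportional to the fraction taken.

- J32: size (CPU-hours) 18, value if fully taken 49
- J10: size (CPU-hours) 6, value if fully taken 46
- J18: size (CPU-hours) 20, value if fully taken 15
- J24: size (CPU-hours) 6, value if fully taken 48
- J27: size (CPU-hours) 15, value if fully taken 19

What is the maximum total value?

174

Sort by value density: J24 48/6≈8, J10 46/6≈7.67, J32 49/18≈2.72, J27 19/15≈1.27, J18 15/20≈0.75.
J24: take in full, 6 CPU-hours for value 48 → 55 left.
J10: take in full, 6 CPU-hours for value 46 → 49 left.
All 18 CPU-hours of J32 fit (value 49) → 31 remain.
J27: take in full, 15 CPU-hours for value 19 → 16 left.
Fill the last 16 CPU-hours with part of J18: 16/20 of it earns 12.
Total value = 174.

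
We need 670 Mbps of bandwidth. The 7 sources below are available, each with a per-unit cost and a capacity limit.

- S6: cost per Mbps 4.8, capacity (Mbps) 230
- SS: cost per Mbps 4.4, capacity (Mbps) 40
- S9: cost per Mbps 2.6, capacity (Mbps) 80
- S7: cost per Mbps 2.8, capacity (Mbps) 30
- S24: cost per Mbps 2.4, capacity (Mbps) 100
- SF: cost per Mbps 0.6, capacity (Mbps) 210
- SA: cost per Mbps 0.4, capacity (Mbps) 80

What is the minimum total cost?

Cheapest first:
SA (0.4): use full 80 — 590 Mbps to go.
SF (0.6): use full 210 — 380 Mbps to go.
S24 at 2.4: take all 100 Mbps — 280 still needed.
S9 (2.6): use full 80 — 200 Mbps to go.
S7 at 2.8: take all 30 Mbps — 170 still needed.
SS (4.4): use full 40 — 130 Mbps to go.
S6 (4.8): take the remaining 130 — done.
Cost = 80×0.4 + 210×0.6 + 100×2.4 + 80×2.6 + 30×2.8 + 40×4.4 + 130×4.8 = 1490.

1490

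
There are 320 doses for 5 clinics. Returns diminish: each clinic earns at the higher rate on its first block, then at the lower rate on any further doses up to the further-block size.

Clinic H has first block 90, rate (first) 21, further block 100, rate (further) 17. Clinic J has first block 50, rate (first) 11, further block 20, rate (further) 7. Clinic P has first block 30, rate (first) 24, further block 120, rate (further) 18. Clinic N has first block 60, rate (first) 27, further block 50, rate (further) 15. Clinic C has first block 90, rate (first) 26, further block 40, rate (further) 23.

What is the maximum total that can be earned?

7670

Treat each block as its own option and order by rate: Clinic N/first 27 > Clinic C/first 26 > Clinic P/first 24 > Clinic C/second 23 > Clinic H/first 21 > Clinic P/second 18 > Clinic H/second 17 > Clinic N/second 15 > Clinic J/first 11 > Clinic J/second 7.
Fill Clinic N first block (60 at 27) — 260 left.
Clinic C/first (26): +90 — 170 left.
Clinic P/first (24): +30 — 140 left.
Fill Clinic C second block (40 at 23) — 100 left.
Clinic H first at 21: fill all 90 — 10 left.
Clinic P/second: +10 of 120 at 18; pool empty.
Total = 27×60 + 26×90 + 24×30 + 23×40 + 21×90 + 18×10 = 7670.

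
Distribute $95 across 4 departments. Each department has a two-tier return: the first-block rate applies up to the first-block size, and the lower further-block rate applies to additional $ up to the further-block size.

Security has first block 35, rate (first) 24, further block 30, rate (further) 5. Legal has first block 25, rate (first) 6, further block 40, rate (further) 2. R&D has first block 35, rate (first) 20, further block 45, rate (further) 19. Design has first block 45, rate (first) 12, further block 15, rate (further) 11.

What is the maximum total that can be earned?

2015

Rank every tier by rate: Security/first 24 > R&D/first 20 > R&D/second 19 > Design/first 12 > Design/second 11 > Legal/first 6 > Security/second 5 > Legal/second 2.
Security/first (24): +35 ; 60 left.
Fill R&D first block (35 at 20) ; 25 left.
R&D second at 19: only 25 left, fill 25.
Total = 24×35 + 20×35 + 19×25 = 2015.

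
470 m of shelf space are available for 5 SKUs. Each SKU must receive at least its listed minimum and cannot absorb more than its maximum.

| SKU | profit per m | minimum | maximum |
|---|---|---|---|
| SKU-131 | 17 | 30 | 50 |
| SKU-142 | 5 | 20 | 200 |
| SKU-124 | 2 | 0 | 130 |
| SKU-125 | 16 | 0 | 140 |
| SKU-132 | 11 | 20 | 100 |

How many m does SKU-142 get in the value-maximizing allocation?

Meeting every minimum uses 30+20+0+0+20 = 70 m, leaving 400.
Highest profit per m first: SKU-131 17 > SKU-125 16 > SKU-132 11 > SKU-142 5 > SKU-124 2.
SKU-131: +20 to 50 (cap) → 380 left.
Give SKU-125 140 more to hit its cap of 140 → 240 left.
Give SKU-132 80 more to hit its cap of 100 → 160 left.
Only 160 left; SKU-142 takes them to reach 180.

180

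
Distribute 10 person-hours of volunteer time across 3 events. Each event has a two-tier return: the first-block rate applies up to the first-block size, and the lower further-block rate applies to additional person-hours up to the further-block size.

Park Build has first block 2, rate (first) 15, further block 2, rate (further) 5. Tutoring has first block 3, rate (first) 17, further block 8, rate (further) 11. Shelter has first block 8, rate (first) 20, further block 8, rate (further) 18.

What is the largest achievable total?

196

Rank every tier by rate: Shelter/first 20 > Shelter/second 18 > Tutoring/first 17 > Park Build/first 15 > Tutoring/second 11 > Park Build/second 5.
Shelter/first (20): +8 ; 2 left.
2 remain; put them into Shelter second at 18.
Total = 20×8 + 18×2 = 196.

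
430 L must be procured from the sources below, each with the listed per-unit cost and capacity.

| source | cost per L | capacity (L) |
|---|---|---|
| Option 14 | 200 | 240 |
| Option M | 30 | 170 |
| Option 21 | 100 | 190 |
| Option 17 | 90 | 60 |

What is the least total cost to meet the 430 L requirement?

Use sources in increasing cost order.
Take 170 from Option M at 30 — need 260 more.
Take 60 from Option 17 at 90 — need 200 more.
Take 190 from Option 21 at 100 — need 10 more.
Take 10 from Option 14 at 200 to finish.
Cost = 170×30 + 60×90 + 190×100 + 10×200 = 31500.

31500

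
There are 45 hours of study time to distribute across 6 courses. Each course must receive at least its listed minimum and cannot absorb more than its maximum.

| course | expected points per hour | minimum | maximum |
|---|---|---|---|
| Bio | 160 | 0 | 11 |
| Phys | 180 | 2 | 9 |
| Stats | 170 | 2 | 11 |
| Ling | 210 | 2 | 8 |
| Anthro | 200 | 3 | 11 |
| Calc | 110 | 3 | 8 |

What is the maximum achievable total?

Meeting every minimum uses 0+2+2+2+3+3 = 12 hours, leaving 33.
Highest expected points per hour first: Ling 210 > Anthro 200 > Phys 180 > Stats 170 > Bio 160 > Calc 110.
Ling: +6 to 8 (cap) — 27 left.
Anthro: +8 to 11 (cap) — 19 left.
Phys: +7 to 9 (cap) — 12 left.
Stats: +9 to 11 (cap) — 3 left.
Bio has room for 11 more but only 3 remain, so it gets 3.
Total = 160×3 + 180×9 + 170×11 + 210×8 + 200×11 + 110×3 = 8180.

8180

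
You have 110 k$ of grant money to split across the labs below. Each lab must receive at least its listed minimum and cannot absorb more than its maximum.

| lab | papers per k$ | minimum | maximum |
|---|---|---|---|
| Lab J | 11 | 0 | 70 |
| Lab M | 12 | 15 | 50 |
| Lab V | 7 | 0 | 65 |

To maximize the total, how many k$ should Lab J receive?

Meeting every minimum uses 0+15+0 = 15 k$, leaving 95.
Order the labs by papers per k$: Lab M 12 > Lab J 11 > Lab V 7.
Lab M: +35 to 50 (cap) ; 60 left.
Lab J has room for 70 more but only 60 remain, so it gets 60.

60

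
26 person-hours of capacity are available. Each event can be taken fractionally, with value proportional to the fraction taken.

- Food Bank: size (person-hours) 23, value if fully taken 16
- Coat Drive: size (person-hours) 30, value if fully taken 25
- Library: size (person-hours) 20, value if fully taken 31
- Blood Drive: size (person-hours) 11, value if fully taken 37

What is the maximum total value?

Sort by value density: Blood Drive 37/11≈3.36, Library 31/20≈1.55, Coat Drive 25/30≈0.833, Food Bank 16/23≈0.696.
All 11 person-hours of Blood Drive fit (value 37) ; 15 remain.
Fill the last 15 person-hours with part of Library: 15/20 of it earns 23.25.
Total value = 60.25.

60.25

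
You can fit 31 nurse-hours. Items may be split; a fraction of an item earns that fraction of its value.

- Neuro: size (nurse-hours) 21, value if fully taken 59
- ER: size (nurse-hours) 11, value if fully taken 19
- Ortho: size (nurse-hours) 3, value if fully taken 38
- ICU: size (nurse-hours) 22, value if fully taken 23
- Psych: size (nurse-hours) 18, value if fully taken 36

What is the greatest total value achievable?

111

Rank by value-to-size ratio: Ortho 38/3≈12.7, Neuro 59/21≈2.81, Psych 36/18≈2, ER 19/11≈1.73, ICU 23/22≈1.05.
Take all of Ortho (3 nurse-hours, value 38) → 28 nurse-hours left.
Neuro: take in full, 21 nurse-hours for value 59 → 7 left.
7 nurse-hours left: a 7/18 share of Psych gives 36×7/18 = 14.
Total value = 111.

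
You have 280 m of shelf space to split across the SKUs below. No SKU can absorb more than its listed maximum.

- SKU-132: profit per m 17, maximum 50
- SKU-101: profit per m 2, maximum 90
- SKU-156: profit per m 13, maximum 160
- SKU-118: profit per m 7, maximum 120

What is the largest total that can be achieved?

3420

Order the SKUs by profit per m: SKU-132 17 > SKU-156 13 > SKU-118 7 > SKU-101 2.
SKU-132 takes 50 to reach its cap of 50 ; 230 left.
SKU-156: +160 to 160 (cap) ; 70 left.
SKU-118: +70 (room for 120) → 70. Pool exhausted.
Total = 17×50 + 13×160 + 7×70 = 3420.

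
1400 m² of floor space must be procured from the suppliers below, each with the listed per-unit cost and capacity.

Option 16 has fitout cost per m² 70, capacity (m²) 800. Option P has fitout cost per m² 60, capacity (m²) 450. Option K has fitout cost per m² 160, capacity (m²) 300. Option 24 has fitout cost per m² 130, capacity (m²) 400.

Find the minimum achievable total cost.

102500

Use suppliers in increasing cost order.
Take 450 from Option P at 60 ; need 950 more.
Take 800 from Option 16 at 70 ; need 150 more.
Take 150 from Option 24 at 130 to finish.
Option K: unused.
Cost = 450×60 + 800×70 + 150×130 = 102500.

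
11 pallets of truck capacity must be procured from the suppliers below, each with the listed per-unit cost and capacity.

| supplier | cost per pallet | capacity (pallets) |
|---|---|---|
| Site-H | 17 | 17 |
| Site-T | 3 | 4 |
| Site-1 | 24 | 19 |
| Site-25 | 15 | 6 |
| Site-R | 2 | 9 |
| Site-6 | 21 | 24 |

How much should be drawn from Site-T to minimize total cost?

2

Use suppliers in increasing cost order.
Site-R (2): use full 9 → 2 pallets to go.
Site-T (3): take the remaining 2 → done.
Site-25, Site-H, Site-6, Site-1: unused.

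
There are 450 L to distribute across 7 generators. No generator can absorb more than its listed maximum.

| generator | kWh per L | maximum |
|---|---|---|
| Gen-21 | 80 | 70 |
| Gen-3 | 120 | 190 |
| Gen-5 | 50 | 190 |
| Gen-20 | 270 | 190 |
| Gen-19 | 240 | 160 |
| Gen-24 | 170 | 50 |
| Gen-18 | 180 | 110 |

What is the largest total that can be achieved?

107700

Order the generators by kWh per L: Gen-20 270 > Gen-19 240 > Gen-18 180 > Gen-24 170 > Gen-3 120 > Gen-21 80 > Gen-5 50.
Gen-20 takes 190 to reach its cap of 190 ; 260 left.
Gen-19 takes 160 to reach its cap of 160 ; 100 left.
Only 100 left; Gen-18 takes them to reach 100.
Total = 270×190 + 240×160 + 180×100 = 107700.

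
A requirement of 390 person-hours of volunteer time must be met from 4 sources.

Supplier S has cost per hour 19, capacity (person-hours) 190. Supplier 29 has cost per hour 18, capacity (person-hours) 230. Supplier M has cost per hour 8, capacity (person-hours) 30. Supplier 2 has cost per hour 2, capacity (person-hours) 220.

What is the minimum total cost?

3200

Fill from the cheapest source first.
Supplier 2 (2): use full 220 → 170 person-hours to go.
Take 30 from Supplier M at 8 → need 140 more.
Supplier 29 at 18: take 140 of its 230 → requirement met.
Supplier S: unused.
Cost = 220×2 + 30×8 + 140×18 = 3200.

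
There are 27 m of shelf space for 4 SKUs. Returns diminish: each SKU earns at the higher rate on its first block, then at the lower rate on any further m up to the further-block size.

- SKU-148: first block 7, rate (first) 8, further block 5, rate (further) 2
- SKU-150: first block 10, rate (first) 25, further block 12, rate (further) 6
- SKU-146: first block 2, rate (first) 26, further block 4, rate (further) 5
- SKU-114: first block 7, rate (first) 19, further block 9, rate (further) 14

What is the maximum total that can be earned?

Order all 8 blocks by rate: SKU-146/tier1 26 > SKU-150/tier1 25 > SKU-114/tier1 19 > SKU-114/tier2 14 > SKU-148/tier1 8 > SKU-150/tier2 6 > SKU-146/tier2 5 > SKU-148/tier2 2.
SKU-146/tier1 (26): +2 — 25 left.
SKU-150 tier1 at 25: fill all 10 — 15 left.
SKU-114 tier1 at 19: fill all 7 — 8 left.
SKU-114/tier2: +8 of 9 at 14; pool empty.
Total = 26×2 + 25×10 + 19×7 + 14×8 = 547.

547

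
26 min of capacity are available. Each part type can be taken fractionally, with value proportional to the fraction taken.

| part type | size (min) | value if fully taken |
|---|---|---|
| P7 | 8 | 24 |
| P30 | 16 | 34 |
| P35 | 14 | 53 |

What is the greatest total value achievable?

Rank by value-to-size ratio: P35 53/14≈3.79, P7 24/8≈3, P30 34/16≈2.12.
Take all of P35 (14 min, value 53) — 12 min left.
Take all of P7 (8 min, value 24) — 4 min left.
4 min left: a 4/16 share of P30 gives 34×4/16 = 8.5.
Total value = 85.5.

85.5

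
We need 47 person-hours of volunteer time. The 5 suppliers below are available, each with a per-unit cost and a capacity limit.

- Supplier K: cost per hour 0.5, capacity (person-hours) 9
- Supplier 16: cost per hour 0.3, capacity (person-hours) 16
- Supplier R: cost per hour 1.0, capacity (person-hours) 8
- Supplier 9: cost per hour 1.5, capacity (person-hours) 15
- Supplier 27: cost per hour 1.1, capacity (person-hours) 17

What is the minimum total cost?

32.7

Cheapest first:
Take 16 from Supplier 16 at 0.3 ; need 31 more.
Supplier K (0.5): use full 9 ; 22 person-hours to go.
Supplier R (1.0): use full 8 ; 14 person-hours to go.
Take 14 from Supplier 27 at 1.1 to finish.
Supplier 9: unused.
Cost = 16×0.3 + 9×0.5 + 8×1.0 + 14×1.1 = 32.7.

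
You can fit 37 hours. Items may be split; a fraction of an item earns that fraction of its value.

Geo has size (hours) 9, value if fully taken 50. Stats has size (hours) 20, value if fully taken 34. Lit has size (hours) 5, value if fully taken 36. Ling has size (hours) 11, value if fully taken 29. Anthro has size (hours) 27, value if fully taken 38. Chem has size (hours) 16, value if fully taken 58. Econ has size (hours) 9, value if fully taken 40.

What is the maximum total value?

Sort by value density: Lit 36/5≈7.2, Geo 50/9≈5.56, Econ 40/9≈4.44, Chem 58/16≈3.62, Ling 29/11≈2.64, Stats 34/20≈1.7, Anthro 38/27≈1.41.
All 5 hours of Lit fit (value 36) → 32 remain.
Take all of Geo (9 hours, value 50) → 23 hours left.
Take all of Econ (9 hours, value 40) → 14 hours left.
Fill the last 14 hours with part of Chem: 14/16 of it earns 50.75.
Total value = 176.75.

176.75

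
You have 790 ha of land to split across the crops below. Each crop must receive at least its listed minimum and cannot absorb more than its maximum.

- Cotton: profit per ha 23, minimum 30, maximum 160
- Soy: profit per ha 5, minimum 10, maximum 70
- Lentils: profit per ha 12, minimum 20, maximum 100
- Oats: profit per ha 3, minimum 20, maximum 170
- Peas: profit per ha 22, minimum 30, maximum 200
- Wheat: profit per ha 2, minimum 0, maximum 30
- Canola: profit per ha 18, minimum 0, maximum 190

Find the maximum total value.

Meeting every minimum uses 30+10+20+20+30+0+0 = 110 ha, leaving 680.
Rank by profit per ha: Cotton 23 > Peas 22 > Canola 18 > Lentils 12 > Soy 5 > Oats 3 > Wheat 2.
Cotton takes 130 more to reach its cap of 160 — 550 left.
Peas takes 170 more to reach its cap of 200 — 380 left.
Canola: +190 to 190 (cap) — 190 left.
Give Lentils 80 more to hit its cap of 100 — 110 left.
Soy takes 60 more to reach its cap of 70 — 50 left.
Oats: +50 (room for 150) → 70. Pool exhausted.
Total = 23×160 + 5×70 + 12×100 + 3×70 + 22×200 + 18×190 = 13260.

13260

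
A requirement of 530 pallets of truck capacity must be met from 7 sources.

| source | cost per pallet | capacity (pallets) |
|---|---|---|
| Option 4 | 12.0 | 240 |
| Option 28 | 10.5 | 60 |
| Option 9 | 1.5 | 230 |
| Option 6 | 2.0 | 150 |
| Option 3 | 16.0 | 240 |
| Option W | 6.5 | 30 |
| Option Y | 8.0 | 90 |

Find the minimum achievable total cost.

Cheapest first:
Take 230 from Option 9 at 1.5 ; need 300 more.
Option 6 at 2.0: take all 150 pallets ; 150 still needed.
Take 30 from Option W at 6.5 ; need 120 more.
Option Y (8.0): use full 90 ; 30 pallets to go.
Option 28 at 10.5: take 30 of its 60 ; requirement met.
Option 4, Option 3: unused.
Cost = 230×1.5 + 150×2.0 + 30×6.5 + 90×8.0 + 30×10.5 = 1875.

1875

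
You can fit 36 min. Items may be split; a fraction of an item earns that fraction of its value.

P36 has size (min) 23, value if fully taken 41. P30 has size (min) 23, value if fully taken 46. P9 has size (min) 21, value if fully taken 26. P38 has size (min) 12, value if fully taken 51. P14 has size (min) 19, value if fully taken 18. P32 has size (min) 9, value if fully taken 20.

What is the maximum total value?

Rank by value-to-size ratio: P38 51/12≈4.25, P32 20/9≈2.22, P30 46/23≈2, P36 41/23≈1.78, P9 26/21≈1.24, P14 18/19≈0.947.
Take all of P38 (12 min, value 51) ; 24 min left.
Take all of P32 (9 min, value 20) ; 15 min left.
Fill the last 15 min with part of P30: 15/23 of it earns 30.
Total value = 101.

101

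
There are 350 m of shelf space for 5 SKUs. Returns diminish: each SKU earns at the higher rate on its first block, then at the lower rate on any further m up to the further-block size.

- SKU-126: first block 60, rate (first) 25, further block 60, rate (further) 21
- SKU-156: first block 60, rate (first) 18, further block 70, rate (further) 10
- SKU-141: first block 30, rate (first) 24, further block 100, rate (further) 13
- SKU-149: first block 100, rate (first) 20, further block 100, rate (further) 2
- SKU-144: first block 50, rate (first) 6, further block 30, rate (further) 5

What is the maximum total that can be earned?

7080

Rank every tier by rate: SKU-126/T1 25 > SKU-141/T1 24 > SKU-126/T2 21 > SKU-149/T1 20 > SKU-156/T1 18 > SKU-141/T2 13 > SKU-156/T2 10 > SKU-144/T1 6 > SKU-144/T2 5 > SKU-149/T2 2.
SKU-126/T1 (25): +60 — 290 left.
SKU-141/T1 (24): +30 — 260 left.
Fill SKU-126 T2 block (60 at 21) — 200 left.
SKU-149 T1 at 20: fill all 100 — 100 left.
Fill SKU-156 T1 block (60 at 18) — 40 left.
40 remain; put them into SKU-141 T2 at 13.
Total = 25×60 + 24×30 + 21×60 + 20×100 + 18×60 + 13×40 = 7080.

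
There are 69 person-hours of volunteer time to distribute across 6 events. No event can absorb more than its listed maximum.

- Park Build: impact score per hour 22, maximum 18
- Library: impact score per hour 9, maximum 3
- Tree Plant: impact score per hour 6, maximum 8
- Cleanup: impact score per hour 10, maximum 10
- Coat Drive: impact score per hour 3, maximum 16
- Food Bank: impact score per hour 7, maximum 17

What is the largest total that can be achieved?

Rank by impact score per hour: Park Build 22 > Cleanup 10 > Library 9 > Food Bank 7 > Tree Plant 6 > Coat Drive 3.
Park Build: +18 to 18 (cap) → 51 left.
Cleanup takes 10 to reach its cap of 10 → 41 left.
Library: +3 to 3 (cap) → 38 left.
Give Food Bank 17 to hit its cap of 17 → 21 left.
Tree Plant takes 8 to reach its cap of 8 → 13 left.
Coat Drive has room for 16 but only 13 remain, so it gets 13.
Total = 22×18 + 9×3 + 6×8 + 10×10 + 3×13 + 7×17 = 729.

729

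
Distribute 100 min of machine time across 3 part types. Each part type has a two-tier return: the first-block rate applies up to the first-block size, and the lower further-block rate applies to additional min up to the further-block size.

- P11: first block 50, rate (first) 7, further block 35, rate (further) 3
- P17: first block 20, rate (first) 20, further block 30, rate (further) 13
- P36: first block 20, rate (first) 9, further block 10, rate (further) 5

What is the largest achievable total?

Rank every tier by rate: P17/first 20 > P17/second 13 > P36/first 9 > P11/first 7 > P36/second 5 > P11/second 3.
P17 first at 20: fill all 20 → 80 left.
P17/second (13): +30 → 50 left.
P36/first (9): +20 → 30 left.
30 remain; put them into P11 first at 7.
Total = 20×20 + 13×30 + 9×20 + 7×30 = 1180.

1180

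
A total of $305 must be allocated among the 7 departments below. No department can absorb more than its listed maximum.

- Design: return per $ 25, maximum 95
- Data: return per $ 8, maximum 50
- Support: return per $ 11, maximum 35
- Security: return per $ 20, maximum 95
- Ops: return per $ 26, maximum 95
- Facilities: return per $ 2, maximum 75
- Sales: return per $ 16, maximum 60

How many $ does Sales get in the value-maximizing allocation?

Rank by return per $: Ops 26 > Design 25 > Security 20 > Sales 16 > Support 11 > Data 8 > Facilities 2.
Ops takes 95 to reach its cap of 95 → 210 left.
Design takes 95 to reach its cap of 95 → 115 left.
Security: +95 to 95 (cap) → 20 left.
Sales has room for 60 but only 20 remain, so it gets 20.

20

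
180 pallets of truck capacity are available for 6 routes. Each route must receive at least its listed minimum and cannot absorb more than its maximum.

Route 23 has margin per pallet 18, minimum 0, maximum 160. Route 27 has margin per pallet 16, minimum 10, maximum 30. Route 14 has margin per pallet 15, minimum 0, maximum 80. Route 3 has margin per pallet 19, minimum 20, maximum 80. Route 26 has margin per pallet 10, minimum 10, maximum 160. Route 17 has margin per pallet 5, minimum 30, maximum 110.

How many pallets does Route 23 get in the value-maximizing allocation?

Meeting every minimum uses 0+10+0+20+10+30 = 70 pallets, leaving 110.
Highest margin per pallet first: Route 3 19 > Route 23 18 > Route 27 16 > Route 14 15 > Route 26 10 > Route 17 5.
Route 3: +60 to 80 (cap) — 50 left.
Only 50 left; Route 23 takes them to reach 50.

50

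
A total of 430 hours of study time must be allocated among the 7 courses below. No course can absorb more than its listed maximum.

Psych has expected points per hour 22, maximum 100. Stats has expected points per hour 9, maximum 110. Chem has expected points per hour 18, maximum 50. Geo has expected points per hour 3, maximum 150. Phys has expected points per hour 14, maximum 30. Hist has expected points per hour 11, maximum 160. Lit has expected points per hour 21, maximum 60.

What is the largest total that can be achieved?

Rank by expected points per hour: Psych 22 > Lit 21 > Chem 18 > Phys 14 > Hist 11 > Stats 9 > Geo 3.
Give Psych 100 to hit its cap of 100 → 330 left.
Give Lit 60 to hit its cap of 60 → 270 left.
Chem takes 50 to reach its cap of 50 → 220 left.
Phys: +30 to 30 (cap) → 190 left.
Hist: +160 to 160 (cap) → 30 left.
Only 30 left; Stats takes them to reach 30.
Total = 22×100 + 9×30 + 18×50 + 14×30 + 11×160 + 21×60 = 6810.

6810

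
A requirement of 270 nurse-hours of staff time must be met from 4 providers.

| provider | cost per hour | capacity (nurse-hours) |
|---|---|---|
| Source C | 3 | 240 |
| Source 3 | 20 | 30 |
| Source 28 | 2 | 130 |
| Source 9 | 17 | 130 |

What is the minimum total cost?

680

Cheapest first:
Source 28 at 2: take all 130 nurse-hours → 140 still needed.
Take 140 from Source C at 3 to finish.
Source 9, Source 3: unused.
Cost = 130×2 + 140×3 = 680.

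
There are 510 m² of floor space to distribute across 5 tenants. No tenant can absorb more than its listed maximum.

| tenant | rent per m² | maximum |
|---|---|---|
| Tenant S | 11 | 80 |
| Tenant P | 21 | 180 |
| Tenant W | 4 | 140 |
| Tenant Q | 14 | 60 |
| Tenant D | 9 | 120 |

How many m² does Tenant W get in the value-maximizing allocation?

Order the tenants by rent per m²: Tenant P 21 > Tenant Q 14 > Tenant S 11 > Tenant D 9 > Tenant W 4.
Tenant P takes 180 to reach its cap of 180 — 330 left.
Give Tenant Q 60 to hit its cap of 60 — 270 left.
Tenant S takes 80 to reach its cap of 80 — 190 left.
Tenant D: +120 to 120 (cap) — 70 left.
Tenant W: +70 (room for 140) → 70. Pool exhausted.

70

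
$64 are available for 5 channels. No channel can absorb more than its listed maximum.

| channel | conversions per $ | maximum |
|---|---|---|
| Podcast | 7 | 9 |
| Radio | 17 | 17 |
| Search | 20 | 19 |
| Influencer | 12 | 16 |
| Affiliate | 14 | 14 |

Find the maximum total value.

Rank by conversions per $: Search 20 > Radio 17 > Affiliate 14 > Influencer 12 > Podcast 7.
Search: +19 to 19 (cap) — 45 left.
Give Radio 17 to hit its cap of 17 — 28 left.
Affiliate takes 14 to reach its cap of 14 — 14 left.
Influencer: +14 (room for 16) → 14. Pool exhausted.
Total = 17×17 + 20×19 + 12×14 + 14×14 = 1033.

1033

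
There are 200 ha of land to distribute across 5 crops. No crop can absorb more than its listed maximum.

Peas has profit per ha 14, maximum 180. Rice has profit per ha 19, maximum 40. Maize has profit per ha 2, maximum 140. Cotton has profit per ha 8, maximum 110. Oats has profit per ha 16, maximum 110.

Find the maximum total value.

3220

Rank by profit per ha: Rice 19 > Oats 16 > Peas 14 > Cotton 8 > Maize 2.
Rice takes 40 to reach its cap of 40 ; 160 left.
Oats: +110 to 110 (cap) ; 50 left.
Peas has room for 180 but only 50 remain, so it gets 50.
Total = 14×50 + 19×40 + 16×110 = 3220.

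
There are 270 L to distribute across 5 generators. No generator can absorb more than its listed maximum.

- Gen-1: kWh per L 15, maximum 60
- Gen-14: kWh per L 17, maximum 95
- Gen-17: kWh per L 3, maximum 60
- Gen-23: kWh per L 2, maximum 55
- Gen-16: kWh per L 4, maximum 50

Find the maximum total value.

Highest kWh per L first: Gen-14 17 > Gen-1 15 > Gen-16 4 > Gen-17 3 > Gen-23 2.
Gen-14: +95 to 95 (cap) ; 175 left.
Gen-1 takes 60 to reach its cap of 60 ; 115 left.
Give Gen-16 50 to hit its cap of 50 ; 65 left.
Gen-17 takes 60 to reach its cap of 60 ; 5 left.
Gen-23 has room for 55 but only 5 remain, so it gets 5.
Total = 15×60 + 17×95 + 3×60 + 2×5 + 4×50 = 2905.

2905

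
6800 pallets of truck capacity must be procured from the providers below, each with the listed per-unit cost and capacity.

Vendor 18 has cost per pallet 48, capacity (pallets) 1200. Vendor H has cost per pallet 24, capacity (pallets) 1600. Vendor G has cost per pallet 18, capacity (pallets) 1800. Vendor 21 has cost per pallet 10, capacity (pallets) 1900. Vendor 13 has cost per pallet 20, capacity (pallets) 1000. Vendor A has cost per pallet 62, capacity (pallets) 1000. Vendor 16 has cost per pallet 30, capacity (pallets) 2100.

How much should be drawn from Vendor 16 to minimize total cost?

Use providers in increasing cost order.
Vendor 21 (10): use full 1900 ; 4900 pallets to go.
Take 1800 from Vendor G at 18 ; need 3100 more.
Vendor 13 (20): use full 1000 ; 2100 pallets to go.
Take 1600 from Vendor H at 24 ; need 500 more.
Take 500 from Vendor 16 at 30 to finish.
Vendor 18, Vendor A: unused.

500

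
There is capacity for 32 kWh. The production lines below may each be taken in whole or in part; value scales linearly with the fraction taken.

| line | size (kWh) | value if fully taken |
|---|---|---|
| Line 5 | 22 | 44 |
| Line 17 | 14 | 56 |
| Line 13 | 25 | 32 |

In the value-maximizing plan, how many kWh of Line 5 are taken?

Best value per unit of size first: Line 17 56/14≈4, Line 5 44/22≈2, Line 13 32/25≈1.28.
All 14 kWh of Line 17 fit (value 56) — 18 remain.
Fill the last 18 kWh with part of Line 5: 18/22 of it earns 36.

18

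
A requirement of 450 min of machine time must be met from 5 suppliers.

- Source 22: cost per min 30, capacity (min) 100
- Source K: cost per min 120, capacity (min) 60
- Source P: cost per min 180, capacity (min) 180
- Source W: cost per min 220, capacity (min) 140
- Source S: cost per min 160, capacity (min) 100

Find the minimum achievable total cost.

60800

Fill from the cheapest supplier first.
Source 22 at 30: take all 100 min — 350 still needed.
Take 60 from Source K at 120 — need 290 more.
Source S (160): use full 100 — 190 min to go.
Source P at 180: take all 180 min — 10 still needed.
Take 10 from Source W at 220 to finish.
Cost = 100×30 + 60×120 + 100×160 + 180×180 + 10×220 = 60800.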